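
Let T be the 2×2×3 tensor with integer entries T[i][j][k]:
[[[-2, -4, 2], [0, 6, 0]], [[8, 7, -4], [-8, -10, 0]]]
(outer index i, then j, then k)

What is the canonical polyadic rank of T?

Lower bound: the mode-3 unfolding of T (rows indexed by k, columns by (i,j) = (0,0), (0,1), (1,0), (1,1)) is [[-2, 0, 8, -8], [-4, 6, 7, -10], [2, 0, -4, 0]].
There the 3×3 minor on rows k ∈ {0, 1, 2}, columns (i,j) ∈ {(0,0), (0,1), (1,0)} is det [[-2, 0, 8], [-4, 6, 7], [2, 0, -4]] = -48 ≠ 0, so this unfolding has rank ≥ 3; CP rank is at least every unfolding rank, so rank(T) ≥ 3. (Flattening ranks never certify an upper bound on CP rank; for that we must actually write T with 3 rank-1 terms.)
Upper bound: T is a sum of 3 rank-1 terms, T = [1, -2] ⊗ [1, 0] ⊗ [-2, -1, 2] + [1, -1] ⊗ [1, -2] ⊗ [-2, -4, 0] + [1, 1] ⊗ [1, -2] ⊗ [2, 1, 0] (one valid choice — decompositions are not unique — normalised so each a, b is primitive with positive first nonzero entry; check it by expanding all entries), so rank(T) ≤ 3.
These bounds meet, so rank(T) = 3.
Check entry T[1,1,0] = -8: (-2)·(0)·(-2) + (-1)·(-2)·(-2) + (1)·(-2)·(2) = -8.

3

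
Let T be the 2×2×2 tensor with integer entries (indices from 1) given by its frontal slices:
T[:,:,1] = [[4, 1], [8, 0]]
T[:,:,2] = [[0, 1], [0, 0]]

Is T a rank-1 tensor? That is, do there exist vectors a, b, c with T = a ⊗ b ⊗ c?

The mode-2 unfolding of T (rows indexed by j, columns by (i,k) = (1,1), (1,2), (2,1), (2,2)) is [[4, 0, 8, 0], [1, 1, 0, 0]].
There the 2×2 minor on rows j ∈ {1, 2}, columns (i,k) ∈ {(1,1), (1,2)} is det [[4, 0], [1, 1]] = 4 ≠ 0, so this unfolding has rank ≥ 2; CP rank is at least every unfolding rank, so rank(T) ≥ 2.
In particular rank(T) ≥ 2 > 1, so T is not rank-1.

No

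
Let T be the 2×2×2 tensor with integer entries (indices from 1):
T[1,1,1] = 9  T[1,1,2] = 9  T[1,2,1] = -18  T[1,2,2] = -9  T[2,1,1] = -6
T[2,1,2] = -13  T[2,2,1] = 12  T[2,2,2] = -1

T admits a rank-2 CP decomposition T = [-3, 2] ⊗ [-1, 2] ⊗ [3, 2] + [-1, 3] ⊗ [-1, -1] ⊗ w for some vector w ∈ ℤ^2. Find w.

w = [0, 3]

Subtract the known terms from T to get the rank-1 residual R = [-1, 3] ⊗ [-1, -1] ⊗ w, so R[i,j,k] = a[i]·b[j]·w[k]. Pick indices with nonzero a[1]·b[1] = (-1)·(-1) = 1. Only the fibre through (1,1,·) is needed: R[1,1,:] = T[1,1,:] − Σₗ aₗ[1]bₗ[1]cₗ = [9, 9] − (-3)·(-1)·[3, 2] = [0, 3]. Then w[k] = R[1,1,k] / 1 for each k, giving w = [0, 3] / 1 = [0, 3].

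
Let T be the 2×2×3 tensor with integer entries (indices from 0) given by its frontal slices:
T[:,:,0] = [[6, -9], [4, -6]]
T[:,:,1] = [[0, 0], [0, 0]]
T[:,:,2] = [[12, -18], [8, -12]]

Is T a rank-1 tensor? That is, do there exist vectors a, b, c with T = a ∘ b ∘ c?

Yes

If T = a ∘ b ∘ c then every fibre of T is a multiple of the corresponding factor, so read the factors off the fibres through the nonzero entry T[0,0,0] = 6.
The mode-1 fibre T[:,0,0] = [6, 4] gives a = [3, 2] (primitive direction); the mode-2 fibre T[0,:,0] = [6, -9] gives b = [2, -3]; then c[k] = T[0,0,k] / (a[0]·b[0]) = [6, 0, 12] / 6 = [1, 0, 2].
Expanding [3, 2] ∘ [2, -3] ∘ [1, 0, 2] reproduces all 12 entries of T, so T = [3, 2] ∘ [2, -3] ∘ [1, 0, 2] and rank(T) ≤ 1.
Equivalently every frontal slice T[:,:,k] is c[k] times the rank-1 matrix [3, 2] ∘ [2, -3]. So T has rank 1 (it is nonzero).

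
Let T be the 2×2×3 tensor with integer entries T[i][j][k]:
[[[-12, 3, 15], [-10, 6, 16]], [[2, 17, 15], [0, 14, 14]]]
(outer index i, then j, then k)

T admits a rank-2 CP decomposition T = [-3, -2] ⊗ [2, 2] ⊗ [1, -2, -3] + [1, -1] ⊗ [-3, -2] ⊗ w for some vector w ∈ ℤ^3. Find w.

w = [2, 3, 1]

Subtract the known terms from T to get the rank-1 residual R = [1, -1] ⊗ [-3, -2] ⊗ w, so R[i,j,k] = a[i]·b[j]·w[k]. Pick indices with nonzero a[0]·b[0] = (1)·(-3) = -3. Only the fibre through (0,0,·) is needed: R[0,0,:] = T[0,0,:] − Σₗ aₗ[0]bₗ[0]cₗ = [-12, 3, 15] − (-3)·(2)·[1, -2, -3] = [-6, -9, -3]. Then w[k] = R[0,0,k] / -3 for each k, giving w = [-6, -9, -3] / -3 = [2, 3, 1].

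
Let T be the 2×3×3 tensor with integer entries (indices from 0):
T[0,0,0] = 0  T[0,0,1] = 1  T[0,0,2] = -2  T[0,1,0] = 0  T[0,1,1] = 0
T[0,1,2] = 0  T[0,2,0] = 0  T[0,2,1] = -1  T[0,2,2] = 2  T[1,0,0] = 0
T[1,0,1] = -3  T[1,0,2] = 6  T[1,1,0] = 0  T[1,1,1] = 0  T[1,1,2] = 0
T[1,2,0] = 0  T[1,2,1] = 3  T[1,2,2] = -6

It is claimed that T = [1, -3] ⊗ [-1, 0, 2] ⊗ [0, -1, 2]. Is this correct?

Reconstruct entry (0,2,1) from the claimed factors: Σₗ aₗ[0]bₗ[2]cₗ[1] = (1)·(2)·(-1) = -2, but T[0,2,1] = -1. The claim is false.

No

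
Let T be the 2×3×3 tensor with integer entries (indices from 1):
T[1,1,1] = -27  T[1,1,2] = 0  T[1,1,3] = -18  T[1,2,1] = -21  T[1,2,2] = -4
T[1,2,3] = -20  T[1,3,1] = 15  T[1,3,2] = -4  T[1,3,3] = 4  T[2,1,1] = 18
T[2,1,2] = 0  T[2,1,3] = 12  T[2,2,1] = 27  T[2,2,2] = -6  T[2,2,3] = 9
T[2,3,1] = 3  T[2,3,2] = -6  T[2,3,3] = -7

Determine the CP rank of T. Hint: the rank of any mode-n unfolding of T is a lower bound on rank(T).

2

Lower bound: the mode-3 unfolding of T (rows indexed by k, columns by (i,j) = (1,1), (1,2), (1,3), (2,1), (2,2), (2,3)) is [[-27, -21, 15, 18, 27, 3], [0, -4, -4, 0, -6, -6], [-18, -20, 4, 12, 9, -7]].
There the 2×2 minor on rows k ∈ {1, 2}, columns (i,j) ∈ {(1,1), (1,2)} is det [[-27, -21], [0, -4]] = 108 ≠ 0, so this unfolding has rank ≥ 2; CP rank is at least every unfolding rank, so rank(T) ≥ 2. (Flattening ranks never certify an upper bound on CP rank; for that we must actually write T with 2 rank-1 terms.)
Upper bound — finding two terms. Write S_k = T[:,:,k] for the frontal slices: S₁ = [[-27, -21, 15], [18, 27, 3]], S₂ = [[0, -4, -4], [0, -6, -6]], S₃ = [[-18, -20, 4], [12, 9, -7]].
If T = a₁ ⊗ b₁ ⊗ c₁ + a₂ ⊗ b₂ ⊗ c₂ then each S_k = c₁[k]·a₁b₁ᵀ + c₂[k]·a₂b₂ᵀ. S₁ and S₂ are linearly independent, so a₁b₁ᵀ and a₂b₂ᵀ must span the same plane of matrices: they are the rank-1 matrices of the form x·S₁ + y·S₂.
The 2×2 minor of x·S₁ + y·S₂ on rows {1,2}, columns {1,2} is −351·x² + 234·xy = (-117)·(3·x − 2·y)(x), vanishing at (x:y) = (2:3) and (0:1).
M₁ = 2·S₁ + 3·S₂ = [[-54, -54, 18], [36, 36, -12]] = (-6)·[3, -2][3, 3, -1]ᵀ and M₂ = S₂ = [[0, -4, -4], [0, -6, -6]] = (-2)·[2, 3][0, 1, 1]ᵀ, so take a₁ = [3, -2], b₁ = [3, 3, -1], a₂ = [2, 3], b₂ = [0, 1, 1].
Each slice is an integer combination of E₁ = a₁b₁ᵀ and E₂ = a₂b₂ᵀ: S₁ = −3·E₁ + 3·E₂, S₂ = −2·E₂, S₃ = −2·E₁ − E₂; reading off coefficients, c₁ = [-3, 0, -2] and c₂ = [3, -2, -1].
Hence T = [3, -2] ⊗ [3, 3, -1] ⊗ [-3, 0, -2] + [2, 3] ⊗ [0, 1, 1] ⊗ [3, -2, -1], so rank(T) ≤ 2.
These bounds meet, so rank(T) = 2.
Check entry T[2,1,2] = 0: (-2)·(3)·(0) + (3)·(0)·(-2) = 0.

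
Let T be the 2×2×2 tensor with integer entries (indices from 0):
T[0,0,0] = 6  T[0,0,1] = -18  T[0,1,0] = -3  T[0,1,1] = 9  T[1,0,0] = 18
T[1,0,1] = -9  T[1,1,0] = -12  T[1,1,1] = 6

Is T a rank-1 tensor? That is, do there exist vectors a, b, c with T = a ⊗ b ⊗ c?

No

The mode-3 unfolding of T (rows indexed by k, columns by (i,j) = (0,0), (0,1), (1,0), (1,1)) is [[6, -3, 18, -12], [-18, 9, -9, 6]].
There the 2×2 minor on rows k ∈ {0, 1}, columns (i,j) ∈ {(0,0), (1,0)} is det [[6, 18], [-18, -9]] = 270 ≠ 0, so this unfolding has rank ≥ 2; CP rank is at least every unfolding rank, so rank(T) ≥ 2.
In particular rank(T) ≥ 2 > 1, so T is not rank-1.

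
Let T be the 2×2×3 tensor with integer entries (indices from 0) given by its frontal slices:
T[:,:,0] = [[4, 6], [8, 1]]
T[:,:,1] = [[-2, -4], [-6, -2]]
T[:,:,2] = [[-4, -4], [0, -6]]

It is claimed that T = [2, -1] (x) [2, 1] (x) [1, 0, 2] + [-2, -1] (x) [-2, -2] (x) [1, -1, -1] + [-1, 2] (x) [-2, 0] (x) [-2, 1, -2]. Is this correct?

No

Reconstruct entry (0,0,2) from the claimed factors: Σₗ aₗ[0]bₗ[0]cₗ[2] = (2)·(2)·(2) + (-2)·(-2)·(-1) + (-1)·(-2)·(-2) = 0, but T[0,0,2] = -4. The claim is false.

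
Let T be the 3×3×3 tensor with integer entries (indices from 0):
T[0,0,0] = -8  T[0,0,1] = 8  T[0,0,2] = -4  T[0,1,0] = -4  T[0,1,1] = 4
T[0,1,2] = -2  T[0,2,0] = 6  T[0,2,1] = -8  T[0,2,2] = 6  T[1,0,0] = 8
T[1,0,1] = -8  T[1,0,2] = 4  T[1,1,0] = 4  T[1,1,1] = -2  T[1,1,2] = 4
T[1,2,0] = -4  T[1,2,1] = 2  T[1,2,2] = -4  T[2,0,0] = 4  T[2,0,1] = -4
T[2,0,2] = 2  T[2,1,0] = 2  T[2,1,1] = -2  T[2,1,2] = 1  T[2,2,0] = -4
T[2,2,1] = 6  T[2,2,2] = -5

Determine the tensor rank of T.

3

Lower bound: the mode-2 unfolding of T (rows indexed by j, columns by (i,k) = (0,0), (0,1), (0,2), (1,0), (1,1), (1,2), (2,0), (2,1), (2,2)) is [[-8, 8, -4, 8, -8, 4, 4, -4, 2], [-4, 4, -2, 4, -2, 4, 2, -2, 1], [6, -8, 6, -4, 2, -4, -4, 6, -5]].
There the 3×3 minor on rows j ∈ {0, 1, 2}, columns (i,k) ∈ {(0,0), (0,1), (1,1)} is det [[-8, 8, -8], [-4, 4, -2], [6, -8, 2]] = -32 ≠ 0, so this unfolding has rank ≥ 3; CP rank is at least every unfolding rank, so rank(T) ≥ 3. (Unfolding ranks only ever bound the CP rank from below — rank(T) can be strictly larger than all of them — so the matching upper bound has to come from an explicit 3-term decomposition.)
Upper bound: T is a sum of 3 rank-1 terms, T = [0, 1, 0] ⊗ [0, 1, -1] ⊗ [0, 2, 2] + [1, 0, -1] ⊗ [0, 0, 1] ⊗ [2, -4, 4] + [2, -2, -1] ⊗ [2, 1, -1] ⊗ [-2, 2, -1] (written with every a and b primitive with positive leading entry and the scale carried by c; CP decompositions are not unique, and this one is verified by expanding entrywise), so rank(T) ≤ 3.
These bounds meet, so rank(T) = 3.
Check entry T[0,2,2] = 6: (0)·(-1)·(2) + (1)·(1)·(4) + (2)·(-1)·(-1) = 6.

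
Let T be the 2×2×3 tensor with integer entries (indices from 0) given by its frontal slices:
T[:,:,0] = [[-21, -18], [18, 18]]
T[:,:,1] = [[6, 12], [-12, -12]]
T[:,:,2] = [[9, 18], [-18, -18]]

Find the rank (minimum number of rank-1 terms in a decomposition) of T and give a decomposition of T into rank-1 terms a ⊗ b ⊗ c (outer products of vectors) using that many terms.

Lower bound: in the mode-3 unfolding of T (rows indexed by k, columns by (i,j)) the 2×2 minor on rows k ∈ {0, 1}, columns (i,j) ∈ {(0,0), (0,1)} is det [[-21, -18], [6, 12]] = -144 ≠ 0, so that unfolding has rank ≥ 2 and hence rank(T) ≥ 2 (CP rank is at least every unfolding rank, though it can be larger).
Upper bound: with S_k = T[:,:,k], the two rank-1 terms a₁b₁ᵀ, a₂b₂ᵀ are the rank-1 members of the pencil x·S₀ + y·S₁.
det(x·S₀ + y·S₁) is −54·x² − 72·xy + 72·y² = (-18)·(3·x − 2·y)(x + 2·y), vanishing at (x:y) = (2:3) and (2:-1).
M₁ = 2·S₀ + 3·S₁ = [[-24, 0], [0, 0]] = (-24)·(1, 0)(1, 0)ᵀ and M₂ = 2·S₀ − S₁ = [[-48, -48], [48, 48]] = (-48)·(1, -1)(1, 1)ᵀ, so take a₁ = (1, 0), b₁ = (1, 0), a₂ = (1, -1), b₂ = (1, 1).
Each slice is an integer combination of E₁ = a₁b₁ᵀ and E₂ = a₂b₂ᵀ: S₀ = −3·E₁ − 18·E₂, S₁ = −6·E₁ + 12·E₂, S₂ = −9·E₁ + 18·E₂; reading off coefficients, c₁ = (-3, -6, -9) and c₂ = (-18, 12, 18).
Hence T = (1, 0) ⊗ (1, 0) ⊗ (-3, -6, -9) + (1, -1) ⊗ (1, 1) ⊗ (-18, 12, 18), so rank(T) ≤ 2.
These bounds meet, so rank(T) = 2.

rank(T) = 2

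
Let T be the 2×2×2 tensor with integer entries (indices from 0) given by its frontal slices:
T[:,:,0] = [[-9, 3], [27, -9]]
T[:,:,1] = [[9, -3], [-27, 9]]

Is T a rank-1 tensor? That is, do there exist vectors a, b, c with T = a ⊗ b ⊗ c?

Yes

If T = a ⊗ b ⊗ c then every fibre of T is a multiple of the corresponding factor, so read the factors off the fibres through the nonzero entry T[0,0,0] = -9.
The mode-1 fibre T[:,0,0] = [-9, 27] gives a = [1, -3] (primitive direction); the mode-2 fibre T[0,:,0] = [-9, 3] gives b = [3, -1]; then c[k] = T[0,0,k] / (a[0]·b[0]) = [-9, 9] / 3 = [-3, 3].
Expanding [1, -3] ⊗ [3, -1] ⊗ [-3, 3] reproduces all 8 entries of T, so T = [1, -3] ⊗ [3, -1] ⊗ [-3, 3] and rank(T) ≤ 1.
Equivalently every frontal slice T[:,:,k] is c[k] times the rank-1 matrix [1, -3] ⊗ [3, -1]. So T has rank 1 (it is nonzero).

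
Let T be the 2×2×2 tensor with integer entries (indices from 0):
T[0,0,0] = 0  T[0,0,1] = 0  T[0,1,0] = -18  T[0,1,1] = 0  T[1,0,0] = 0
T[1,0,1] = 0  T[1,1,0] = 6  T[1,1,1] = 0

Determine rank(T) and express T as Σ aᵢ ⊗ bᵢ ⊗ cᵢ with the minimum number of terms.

Lower bound: T ≠ 0 (e.g. T[0,1,0] = -18), so rank(T) ≥ 1.
Upper bound: if T = a ⊗ b ⊗ c then every fibre of T is a multiple of the corresponding factor, so read the factors off the fibres through the nonzero entry T[0,1,0] = -18.
The mode-1 fibre T[:,1,0] = [-18, 6] gives a = [3, -1] (primitive direction); the mode-2 fibre T[0,:,0] = [0, -18] gives b = [0, 1]; then c[k] = T[0,1,k] / (a[0]·b[1]) = [-18, 0] / 3 = [-6, 0].
Expanding [3, -1] ⊗ [0, 1] ⊗ [-6, 0] reproduces all 8 entries of T, so T = [3, -1] ⊗ [0, 1] ⊗ [-6, 0] and rank(T) ≤ 1.
These bounds meet, so rank(T) = 1.

rank(T) = 1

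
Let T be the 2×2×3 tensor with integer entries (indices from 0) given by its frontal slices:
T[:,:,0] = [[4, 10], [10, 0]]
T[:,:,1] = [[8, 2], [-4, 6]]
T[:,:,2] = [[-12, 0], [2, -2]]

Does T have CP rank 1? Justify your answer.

The mode-3 unfolding of T (rows indexed by k, columns by (i,j) = (0,0), (0,1), (1,0), (1,1)) is [[4, 10, 10, 0], [8, 2, -4, 6], [-12, 0, 2, -2]].
There the 3×3 minor on rows k ∈ {0, 1, 2}, columns (i,j) ∈ {(0,0), (0,1), (1,0)} is det [[4, 10, 10], [8, 2, -4], [-12, 0, 2]] = 576 ≠ 0, so this unfolding has rank ≥ 3; CP rank is at least every unfolding rank, so rank(T) ≥ 3.
In particular rank(T) ≥ 3 > 1, so T is not rank-1.

No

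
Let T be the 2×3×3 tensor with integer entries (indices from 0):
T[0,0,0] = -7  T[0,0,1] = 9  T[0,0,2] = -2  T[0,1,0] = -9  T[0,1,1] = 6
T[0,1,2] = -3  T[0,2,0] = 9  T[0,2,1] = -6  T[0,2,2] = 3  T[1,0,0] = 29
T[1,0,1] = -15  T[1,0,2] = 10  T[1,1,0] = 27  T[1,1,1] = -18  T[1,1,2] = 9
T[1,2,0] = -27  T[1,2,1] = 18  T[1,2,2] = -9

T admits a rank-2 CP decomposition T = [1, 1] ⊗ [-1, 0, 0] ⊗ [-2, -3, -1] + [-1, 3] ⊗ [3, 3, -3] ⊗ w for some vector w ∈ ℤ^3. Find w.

w = [3, -2, 1]

Subtract the known terms from T to get the rank-1 residual R = [-1, 3] ⊗ [3, 3, -3] ⊗ w, so R[i,j,k] = a[i]·b[j]·w[k]. Pick indices with nonzero a[0]·b[0] = (-1)·(3) = -3. Only the fibre through (0,0,·) is needed: R[0,0,:] = T[0,0,:] − Σₗ aₗ[0]bₗ[0]cₗ = [-7, 9, -2] − (1)·(-1)·[-2, -3, -1] = [-9, 6, -3]. Then w[k] = R[0,0,k] / -3 for each k, giving w = [-9, 6, -3] / -3 = [3, -2, 1].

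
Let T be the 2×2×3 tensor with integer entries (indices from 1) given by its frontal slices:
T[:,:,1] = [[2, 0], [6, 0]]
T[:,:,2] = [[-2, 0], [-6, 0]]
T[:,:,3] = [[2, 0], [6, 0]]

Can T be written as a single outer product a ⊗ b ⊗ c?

Yes

If T = a ⊗ b ⊗ c then every fibre of T is a multiple of the corresponding factor, so read the factors off the fibres through the nonzero entry T[1,1,1] = 2.
The mode-1 fibre T[:,1,1] = [2, 6] gives a = [1, 3] (primitive direction); the mode-2 fibre T[1,:,1] = [2, 0] gives b = [1, 0]; then c[k] = T[1,1,k] / (a[1]·b[1]) = [2, -2, 2] / 1 = [2, -2, 2].
Expanding [1, 3] ⊗ [1, 0] ⊗ [2, -2, 2] reproduces all 12 entries of T, so T = [1, 3] ⊗ [1, 0] ⊗ [2, -2, 2] and rank(T) ≤ 1.
Equivalently every frontal slice T[:,:,k] is c[k] times the rank-1 matrix [1, 3] ⊗ [1, 0]. So T has rank 1 (it is nonzero).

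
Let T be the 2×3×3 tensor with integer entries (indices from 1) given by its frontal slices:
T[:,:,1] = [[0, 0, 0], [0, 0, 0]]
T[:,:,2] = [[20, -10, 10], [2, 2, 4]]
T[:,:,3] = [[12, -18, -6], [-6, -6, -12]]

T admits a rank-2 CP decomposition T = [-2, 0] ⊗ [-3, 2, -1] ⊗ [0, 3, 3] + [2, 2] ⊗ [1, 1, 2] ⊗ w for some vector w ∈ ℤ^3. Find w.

w = [0, 1, -3]

Subtract the known terms from T to get the rank-1 residual R = [2, 2] ⊗ [1, 1, 2] ⊗ w, so R[i,j,k] = a[i]·b[j]·w[k]. Pick indices with nonzero a[1]·b[1] = (2)·(1) = 2. Only the fibre through (1,1,·) is needed: R[1,1,:] = T[1,1,:] − Σₗ aₗ[1]bₗ[1]cₗ = [0, 20, 12] − (-2)·(-3)·[0, 3, 3] = [0, 2, -6]. Then w[k] = R[1,1,k] / 2 for each k, giving w = [0, 2, -6] / 2 = [0, 1, -3].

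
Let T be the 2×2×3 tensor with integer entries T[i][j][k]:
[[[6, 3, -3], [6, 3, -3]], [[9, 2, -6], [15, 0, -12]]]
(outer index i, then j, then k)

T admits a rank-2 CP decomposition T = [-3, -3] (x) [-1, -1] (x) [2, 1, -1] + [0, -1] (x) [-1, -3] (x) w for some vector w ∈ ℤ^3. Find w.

w = [3, -1, -3]

Subtract the known terms from T to get the rank-1 residual R = [0, -1] (x) [-1, -3] (x) w, so R[i,j,k] = a[i]·b[j]·w[k]. Pick indices with nonzero a[1]·b[0] = (-1)·(-1) = 1. Only the fibre through (1,0,·) is needed: R[1,0,:] = T[1,0,:] − Σₗ aₗ[1]bₗ[0]cₗ = [9, 2, -6] − (-3)·(-1)·[2, 1, -1] = [3, -1, -3]. Then w[k] = R[1,0,k] / 1 for each k, giving w = [3, -1, -3] / 1 = [3, -1, -3].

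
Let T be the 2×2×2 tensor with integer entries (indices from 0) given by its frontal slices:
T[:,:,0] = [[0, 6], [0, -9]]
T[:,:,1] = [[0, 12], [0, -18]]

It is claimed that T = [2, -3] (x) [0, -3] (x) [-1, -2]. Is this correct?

Reconstruct entrywise from the claimed factors. For example, T[1,1,0] = -9 and Σₗ aₗ[1]bₗ[1]cₗ[0] = (-3)·(-3)·(-1) = -9; checking all 8 entries, every one matches. The claim holds.

Yes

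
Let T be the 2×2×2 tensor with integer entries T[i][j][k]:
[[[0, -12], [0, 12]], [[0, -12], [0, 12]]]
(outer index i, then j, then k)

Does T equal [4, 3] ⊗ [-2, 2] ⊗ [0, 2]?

Reconstruct entry (0,0,1) from the claimed factors: Σₗ aₗ[0]bₗ[0]cₗ[1] = (4)·(-2)·(2) = -16, but T[0,0,1] = -12. The claim is false.

No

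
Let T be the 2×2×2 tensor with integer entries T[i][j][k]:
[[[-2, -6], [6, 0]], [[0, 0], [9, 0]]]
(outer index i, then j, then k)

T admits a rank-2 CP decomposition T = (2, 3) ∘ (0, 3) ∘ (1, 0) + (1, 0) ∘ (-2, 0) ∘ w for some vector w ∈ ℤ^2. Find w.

Subtract the known terms from T to get the rank-1 residual R = (1, 0) ∘ (-2, 0) ∘ w, so R[i,j,k] = a[i]·b[j]·w[k]. Pick indices with nonzero a[0]·b[0] = (1)·(-2) = -2. Only the fibre through (0,0,·) is needed: R[0,0,:] = T[0,0,:] − Σₗ aₗ[0]bₗ[0]cₗ = [-2, -6] − (2)·(0)·(1, 0) = [-2, -6]. Then w[k] = R[0,0,k] / -2 for each k, giving w = [-2, -6] / -2 = (1, 3).

w = (1, 3)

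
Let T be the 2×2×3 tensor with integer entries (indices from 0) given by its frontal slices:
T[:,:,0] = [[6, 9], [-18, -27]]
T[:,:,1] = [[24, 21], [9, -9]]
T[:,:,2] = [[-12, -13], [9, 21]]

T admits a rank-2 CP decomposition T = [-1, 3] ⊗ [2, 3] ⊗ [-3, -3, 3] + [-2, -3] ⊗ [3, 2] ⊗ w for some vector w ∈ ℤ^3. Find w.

w = [0, -3, 1]

Subtract the known terms from T to get the rank-1 residual R = [-2, -3] ⊗ [3, 2] ⊗ w, so R[i,j,k] = a[i]·b[j]·w[k]. Pick indices with nonzero a[0]·b[0] = (-2)·(3) = -6. Only the fibre through (0,0,·) is needed: R[0,0,:] = T[0,0,:] − Σₗ aₗ[0]bₗ[0]cₗ = [6, 24, -12] − (-1)·(2)·[-3, -3, 3] = [0, 18, -6]. Then w[k] = R[0,0,k] / -6 for each k, giving w = [0, 18, -6] / -6 = [0, -3, 1].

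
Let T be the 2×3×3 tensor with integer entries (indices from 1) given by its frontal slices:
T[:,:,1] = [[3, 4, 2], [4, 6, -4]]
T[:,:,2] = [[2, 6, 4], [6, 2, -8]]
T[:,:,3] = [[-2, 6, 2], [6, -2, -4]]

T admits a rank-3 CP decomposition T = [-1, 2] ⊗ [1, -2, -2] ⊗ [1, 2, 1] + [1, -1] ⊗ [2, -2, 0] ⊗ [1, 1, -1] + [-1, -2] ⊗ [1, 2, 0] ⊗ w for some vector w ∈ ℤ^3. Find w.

Subtract the known terms from T to get the rank-1 residual R = [-1, -2] ⊗ [1, 2, 0] ⊗ w, so R[i,j,k] = a[i]·b[j]·w[k]. Pick indices with nonzero a[1]·b[1] = (-1)·(1) = -1. Only the fibre through (1,1,·) is needed: R[1,1,:] = T[1,1,:] − Σₗ aₗ[1]bₗ[1]cₗ = [3, 2, -2] − (-1)·(1)·[1, 2, 1] − (1)·(2)·[1, 1, -1] = [2, 2, 1]. Then w[k] = R[1,1,k] / -1 for each k, giving w = [2, 2, 1] / -1 = [-2, -2, -1].

w = [-2, -2, -1]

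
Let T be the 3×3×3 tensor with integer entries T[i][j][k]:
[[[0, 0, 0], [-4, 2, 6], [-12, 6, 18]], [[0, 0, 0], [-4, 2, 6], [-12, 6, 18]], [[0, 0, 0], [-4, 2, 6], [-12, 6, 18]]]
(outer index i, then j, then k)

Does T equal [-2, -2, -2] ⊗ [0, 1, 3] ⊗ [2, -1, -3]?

Reconstruct entrywise from the claimed factors. For example, T[0,0,0] = 0 and Σₗ aₗ[0]bₗ[0]cₗ[0] = (-2)·(0)·(2) = 0; checking all 27 entries, every one matches. The claim holds.

Yes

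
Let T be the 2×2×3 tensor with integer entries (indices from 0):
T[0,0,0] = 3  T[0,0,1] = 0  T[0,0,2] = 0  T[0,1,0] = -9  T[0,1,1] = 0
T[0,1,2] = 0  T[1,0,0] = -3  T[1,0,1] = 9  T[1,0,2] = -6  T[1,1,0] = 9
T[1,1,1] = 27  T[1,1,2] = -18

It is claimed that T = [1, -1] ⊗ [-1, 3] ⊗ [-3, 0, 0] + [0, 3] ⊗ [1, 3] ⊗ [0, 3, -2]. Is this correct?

Reconstruct entrywise from the claimed factors. For example, T[1,0,0] = -3 and Σₗ aₗ[1]bₗ[0]cₗ[0] = (-1)·(-1)·(-3) + (3)·(1)·(0) = -3; checking all 12 entries, every one matches. The claim holds.

Yes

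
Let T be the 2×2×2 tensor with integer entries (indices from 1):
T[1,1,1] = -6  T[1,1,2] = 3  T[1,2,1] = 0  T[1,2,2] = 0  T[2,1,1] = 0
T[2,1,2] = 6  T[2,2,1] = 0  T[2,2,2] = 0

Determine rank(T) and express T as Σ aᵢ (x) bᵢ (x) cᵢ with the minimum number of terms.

rank(T) = 2

Lower bound: in the mode-1 unfolding of T (rows indexed by i, columns by (j,k)) the 2×2 minor on rows i ∈ {1, 2}, columns (j,k) ∈ {(1,1), (1,2)} is det [[-6, 3], [0, 6]] = -36 ≠ 0, so that unfolding has rank ≥ 2 and hence rank(T) ≥ 2 (CP rank is at least every unfolding rank, though it can be larger).
Upper bound: T[:,j,:] = b[j]·M for every slice, with b = [1, 0] and M = [[-6, 3], [0, 6]] (rows i, columns k).
Splitting M by its rows (i = 1, 2), M = [1, 0][-6, 3]ᵀ + [0, 1][0, 6]ᵀ.
Hence T = [1, 0] (x) [1, 0] (x) [-6, 3] + [0, 1] (x) [1, 0] (x) [0, 6], so rank(T) ≤ 2.
These bounds meet, so rank(T) = 2.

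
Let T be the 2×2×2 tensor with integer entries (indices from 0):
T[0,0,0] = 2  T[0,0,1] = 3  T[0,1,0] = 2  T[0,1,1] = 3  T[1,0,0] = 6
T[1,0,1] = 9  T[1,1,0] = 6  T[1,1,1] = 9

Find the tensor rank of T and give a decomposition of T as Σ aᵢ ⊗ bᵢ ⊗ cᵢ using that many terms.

rank(T) = 1

Lower bound: T ≠ 0 (e.g. T[0,0,0] = 2), so rank(T) ≥ 1.
Upper bound: if T = a ⊗ b ⊗ c then every fibre of T is a multiple of the corresponding factor, so read the factors off the fibres through the nonzero entry T[0,0,0] = 2.
The mode-1 fibre T[:,0,0] = [2, 6] gives a = [1, 3] (primitive direction); the mode-2 fibre T[0,:,0] = [2, 2] gives b = [1, 1]; then c[k] = T[0,0,k] / (a[0]·b[0]) = [2, 3] / 1 = [2, 3].
Expanding [1, 3] ⊗ [1, 1] ⊗ [2, 3] reproduces all 8 entries of T, so T = [1, 3] ⊗ [1, 1] ⊗ [2, 3] and rank(T) ≤ 1.
These bounds meet, so rank(T) = 1.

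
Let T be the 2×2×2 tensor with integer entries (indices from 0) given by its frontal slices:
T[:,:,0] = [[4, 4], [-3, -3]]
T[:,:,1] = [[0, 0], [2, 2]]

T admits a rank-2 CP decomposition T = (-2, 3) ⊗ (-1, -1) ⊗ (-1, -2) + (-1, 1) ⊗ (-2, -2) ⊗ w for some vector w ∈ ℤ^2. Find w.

Subtract the known terms from T to get the rank-1 residual R = (-1, 1) ⊗ (-2, -2) ⊗ w, so R[i,j,k] = a[i]·b[j]·w[k]. Pick indices with nonzero a[0]·b[0] = (-1)·(-2) = 2. Only the fibre through (0,0,·) is needed: R[0,0,:] = T[0,0,:] − Σₗ aₗ[0]bₗ[0]cₗ = [4, 0] − (-2)·(-1)·(-1, -2) = [6, 4]. Then w[k] = R[0,0,k] / 2 for each k, giving w = [6, 4] / 2 = (3, 2).

w = (3, 2)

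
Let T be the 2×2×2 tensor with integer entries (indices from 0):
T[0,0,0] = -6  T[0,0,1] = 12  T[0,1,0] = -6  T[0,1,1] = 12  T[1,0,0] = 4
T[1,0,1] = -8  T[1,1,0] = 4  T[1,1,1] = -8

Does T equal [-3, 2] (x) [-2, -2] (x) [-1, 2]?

Reconstruct entrywise from the claimed factors. For example, T[0,0,0] = -6 and Σₗ aₗ[0]bₗ[0]cₗ[0] = (-3)·(-2)·(-1) = -6; checking all 8 entries, every one matches. The claim holds.

Yes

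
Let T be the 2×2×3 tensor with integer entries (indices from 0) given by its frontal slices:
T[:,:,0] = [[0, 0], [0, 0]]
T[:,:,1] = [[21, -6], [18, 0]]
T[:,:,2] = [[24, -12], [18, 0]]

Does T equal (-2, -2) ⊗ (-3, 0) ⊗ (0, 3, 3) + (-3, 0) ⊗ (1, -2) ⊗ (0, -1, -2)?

Reconstruct entrywise from the claimed factors. For example, T[0,1,2] = -12 and Σₗ aₗ[0]bₗ[1]cₗ[2] = (-2)·(0)·(3) + (-3)·(-2)·(-2) = -12; checking all 12 entries, every one matches. The claim holds.

Yes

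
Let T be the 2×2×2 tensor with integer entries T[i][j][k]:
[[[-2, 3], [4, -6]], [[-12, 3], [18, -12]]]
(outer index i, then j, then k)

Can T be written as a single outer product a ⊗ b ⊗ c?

The mode-2 unfolding of T (rows indexed by j, columns by (i,k) = (0,0), (0,1), (1,0), (1,1)) is [[-2, 3, -12, 3], [4, -6, 18, -12]].
There the 2×2 minor on rows j ∈ {0, 1}, columns (i,k) ∈ {(0,0), (1,0)} is det [[-2, -12], [4, 18]] = 12 ≠ 0, so this unfolding has rank ≥ 2; CP rank is at least every unfolding rank, so rank(T) ≥ 2.
In particular rank(T) ≥ 2 > 1, so T is not rank-1.

No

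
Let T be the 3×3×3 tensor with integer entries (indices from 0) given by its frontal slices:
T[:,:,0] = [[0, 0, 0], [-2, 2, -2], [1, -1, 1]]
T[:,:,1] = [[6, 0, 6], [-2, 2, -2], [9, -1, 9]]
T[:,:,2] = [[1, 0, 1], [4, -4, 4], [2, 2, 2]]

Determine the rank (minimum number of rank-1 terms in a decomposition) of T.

Lower bound: the mode-1 unfolding of T (rows indexed by i, columns by (j,k) = (0,0), (0,1), (0,2), (1,0), (1,1), (1,2), (2,0), (2,1), (2,2)) is [[0, 6, 1, 0, 0, 0, 0, 6, 1], [-2, -2, 4, 2, 2, -4, -2, -2, 4], [1, 9, 2, -1, -1, 2, 1, 9, 2]].
There the 3×3 minor on rows i ∈ {0, 1, 2}, columns (j,k) ∈ {(0,0), (0,1), (0,2)} is det [[0, 6, 1], [-2, -2, 4], [1, 9, 2]] = 32 ≠ 0, so this unfolding has rank ≥ 3; CP rank is at least every unfolding rank, so rank(T) ≥ 3. (Flattening ranks never certify an upper bound on CP rank; for that we must actually write T with 3 rank-1 terms.)
Upper bound: T is a sum of 3 rank-1 terms, T = (0, 2, -1) ⊗ (1, -1, 1) ⊗ (-1, -1, 2) + (1, 0, 0) ⊗ (1, 0, 1) ⊗ (0, 2, -1) + (1, 0, 2) ⊗ (1, 0, 1) ⊗ (0, 4, 2) (one valid choice — decompositions are not unique — normalised so each a, b is primitive with positive first nonzero entry; check it by expanding all entries), so rank(T) ≤ 3.
These bounds meet, so rank(T) = 3.

3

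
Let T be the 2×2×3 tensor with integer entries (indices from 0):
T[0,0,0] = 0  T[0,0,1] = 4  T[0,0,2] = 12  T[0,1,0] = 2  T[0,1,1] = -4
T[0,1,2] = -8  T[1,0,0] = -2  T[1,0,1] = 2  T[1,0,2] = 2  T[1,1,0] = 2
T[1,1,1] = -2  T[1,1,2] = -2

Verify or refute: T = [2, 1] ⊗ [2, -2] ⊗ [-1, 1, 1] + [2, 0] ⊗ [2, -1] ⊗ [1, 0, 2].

Yes

Reconstruct entrywise from the claimed factors. For example, T[0,1,1] = -4 and Σₗ aₗ[0]bₗ[1]cₗ[1] = (2)·(-2)·(1) + (2)·(-1)·(0) = -4; checking all 12 entries, every one matches. The claim holds.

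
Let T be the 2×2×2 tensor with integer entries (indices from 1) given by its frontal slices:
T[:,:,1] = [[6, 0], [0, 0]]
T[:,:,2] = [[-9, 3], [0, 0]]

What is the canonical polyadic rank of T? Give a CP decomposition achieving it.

Lower bound: in the mode-2 unfolding of T (rows indexed by j, columns by (i,k)) the 2×2 minor on rows j ∈ {1, 2}, columns (i,k) ∈ {(1,1), (1,2)} is det [[6, -9], [0, 3]] = 18 ≠ 0, so that unfolding has rank ≥ 2 and hence rank(T) ≥ 2 (CP rank is at least every unfolding rank, though it can be larger).
Upper bound: T[i,:,:] = a[i]·M for every slice, with a = [1, 0] and M = [[6, -9], [0, 3]] (rows j, columns k).
Splitting M by its rows (j = 1, 2), M = [1, 0][6, -9]ᵀ + [0, 1][0, 3]ᵀ.
Hence T = [1, 0] ∘ [1, 0] ∘ [6, -9] + [1, 0] ∘ [0, 1] ∘ [0, 3], so rank(T) ≤ 2.
These bounds meet, so rank(T) = 2.

rank(T) = 2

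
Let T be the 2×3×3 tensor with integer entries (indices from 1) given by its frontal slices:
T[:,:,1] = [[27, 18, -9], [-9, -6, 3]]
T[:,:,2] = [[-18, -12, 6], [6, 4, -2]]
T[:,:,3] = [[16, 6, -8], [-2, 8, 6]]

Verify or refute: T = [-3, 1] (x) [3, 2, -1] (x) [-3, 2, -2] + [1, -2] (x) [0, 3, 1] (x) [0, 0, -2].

Reconstruct entry (1,1,3) from the claimed factors: Σₗ aₗ[1]bₗ[1]cₗ[3] = (-3)·(3)·(-2) + (1)·(0)·(-2) = 18, but T[1,1,3] = 16. The claim is false.

No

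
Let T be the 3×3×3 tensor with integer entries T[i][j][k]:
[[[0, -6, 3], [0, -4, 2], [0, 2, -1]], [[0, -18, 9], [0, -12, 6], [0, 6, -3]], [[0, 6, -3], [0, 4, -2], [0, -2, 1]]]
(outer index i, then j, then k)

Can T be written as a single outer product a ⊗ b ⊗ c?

Yes

If T = a ⊗ b ⊗ c then every fibre of T is a multiple of the corresponding factor, so read the factors off the fibres through the nonzero entry T[0,0,1] = -6.
The mode-1 fibre T[:,0,1] = [-6, -18, 6] gives a = [1, 3, -1] (primitive direction); the mode-2 fibre T[0,:,1] = [-6, -4, 2] gives b = [3, 2, -1]; then c[k] = T[0,0,k] / (a[0]·b[0]) = [0, -6, 3] / 3 = [0, -2, 1].
Expanding [1, 3, -1] ⊗ [3, 2, -1] ⊗ [0, -2, 1] reproduces all 27 entries of T, so T = [1, 3, -1] ⊗ [3, 2, -1] ⊗ [0, -2, 1] and rank(T) ≤ 1.
Equivalently every frontal slice T[:,:,k] is c[k] times the rank-1 matrix [1, 3, -1] ⊗ [3, 2, -1]. So T has rank 1 (it is nonzero).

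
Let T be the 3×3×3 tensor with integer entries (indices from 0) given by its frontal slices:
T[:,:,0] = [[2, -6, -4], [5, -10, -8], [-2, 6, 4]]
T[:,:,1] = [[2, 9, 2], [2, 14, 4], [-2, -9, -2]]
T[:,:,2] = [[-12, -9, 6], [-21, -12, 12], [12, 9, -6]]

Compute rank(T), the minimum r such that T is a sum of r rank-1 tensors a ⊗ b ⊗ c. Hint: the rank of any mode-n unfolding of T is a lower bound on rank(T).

2

Lower bound: in the mode-1 unfolding of T (rows indexed by i, columns by (j,k)) the 2×2 minor on rows i ∈ {0, 1}, columns (j,k) ∈ {(0,0), (0,1)} is det [[2, 2], [5, 2]] = -6 ≠ 0, so that unfolding has rank ≥ 2 and hence rank(T) ≥ 2 (CP rank is at least every unfolding rank, though it can be larger).
Upper bound: with S_k = T[:,:,k], the two rank-1 terms a₁b₁ᵀ, a₂b₂ᵀ are the rank-1 members of the pencil x·S₀ + y·S₁.
The 2×2 minor of x·S₀ + y·S₁ on rows {0,1}, columns {0,1} is 10·x² − 25·xy + 10·y² = 5·(x − 2·y)(2·x − y), vanishing at (x:y) = (2:1) and (1:2).
M₁ = 2·S₀ + S₁ = [[6, -3, -6], [12, -6, -12], [-6, 3, 6]] = 3·[1, 2, -1][2, -1, -2]ᵀ and M₂ = S₀ + 2·S₁ = [[6, 12, 0], [9, 18, 0], [-6, -12, 0]] = 3·[2, 3, -2][1, 2, 0]ᵀ, so take a₁ = [1, 2, -1], b₁ = [2, -1, -2], a₂ = [2, 3, -2], b₂ = [1, 2, 0].
Each slice is an integer combination of E₁ = a₁b₁ᵀ and E₂ = a₂b₂ᵀ: S₀ = 2·E₁ − E₂, S₁ = −E₁ + 2·E₂, S₂ = −3·E₁ − 3·E₂; reading off coefficients, c₁ = [2, -1, -3] and c₂ = [-1, 2, -3].
Hence T = [1, 2, -1] ⊗ [2, -1, -2] ⊗ [2, -1, -3] + [2, 3, -2] ⊗ [1, 2, 0] ⊗ [-1, 2, -3], so rank(T) ≤ 2.
These bounds meet, so rank(T) = 2.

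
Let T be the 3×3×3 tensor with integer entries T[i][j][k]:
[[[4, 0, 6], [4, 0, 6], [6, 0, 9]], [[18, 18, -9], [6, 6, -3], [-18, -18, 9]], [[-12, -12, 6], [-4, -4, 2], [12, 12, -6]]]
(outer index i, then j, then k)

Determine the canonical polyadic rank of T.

Lower bound: in the mode-2 unfolding of T (rows indexed by j, columns by (i,k)) the 2×2 minor on rows j ∈ {0, 1}, columns (i,k) ∈ {(0,0), (1,0)} is det [[4, 18], [4, 6]] = -48 ≠ 0, so that unfolding has rank ≥ 2 and hence rank(T) ≥ 2 (CP rank is at least every unfolding rank, though it can be larger).
Upper bound: with S_k = T[:,:,k], the two rank-1 terms a₁b₁ᵀ, a₂b₂ᵀ are the rank-1 members of the pencil x·S₀ + y·S₁.
The 2×2 minor of x·S₀ + y·S₁ on rows {0,1}, columns {0,1} is −48·x² − 48·xy = (-48)·(x + y)(x), vanishing at (x:y) = (1:-1) and (0:1).
M₁ = S₀ − S₁ = [[4, 4, 6], [0, 0, 0], [0, 0, 0]] = 2·[1, 0, 0][2, 2, 3]ᵀ and M₂ = S₁ = [[0, 0, 0], [18, 6, -18], [-12, -4, 12]] = 2·[0, 3, -2][3, 1, -3]ᵀ, so take a₁ = [1, 0, 0], b₁ = [2, 2, 3], a₂ = [0, 3, -2], b₂ = [3, 1, -3].
Each slice is an integer combination of E₁ = a₁b₁ᵀ and E₂ = a₂b₂ᵀ: S₀ = 2·E₁ + 2·E₂, S₁ = 2·E₂, S₂ = 3·E₁ − E₂; reading off coefficients, c₁ = [2, 0, 3] and c₂ = [2, 2, -1].
Hence T = [1, 0, 0] ⊗ [2, 2, 3] ⊗ [2, 0, 3] + [0, 3, -2] ⊗ [3, 1, -3] ⊗ [2, 2, -1], so rank(T) ≤ 2.
These bounds meet, so rank(T) = 2.

2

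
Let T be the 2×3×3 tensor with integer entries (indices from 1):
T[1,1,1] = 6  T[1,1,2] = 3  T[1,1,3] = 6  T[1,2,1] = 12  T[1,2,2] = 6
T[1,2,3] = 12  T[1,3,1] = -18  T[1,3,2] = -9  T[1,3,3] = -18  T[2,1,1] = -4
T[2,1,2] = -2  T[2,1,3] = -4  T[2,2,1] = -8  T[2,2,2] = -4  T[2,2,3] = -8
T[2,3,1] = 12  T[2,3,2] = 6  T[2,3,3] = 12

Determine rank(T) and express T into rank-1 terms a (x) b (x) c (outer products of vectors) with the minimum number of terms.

rank(T) = 1

Lower bound: T ≠ 0 (e.g. T[1,1,1] = 6), so rank(T) ≥ 1.
Upper bound: if T = a (x) b (x) c then every fibre of T is a multiple of the corresponding factor, so read the factors off the fibres through the nonzero entry T[1,1,1] = 6.
The mode-1 fibre T[:,1,1] = [6, -4] gives a = [3, -2] (primitive direction); the mode-2 fibre T[1,:,1] = [6, 12, -18] gives b = [1, 2, -3]; then c[k] = T[1,1,k] / (a[1]·b[1]) = [6, 3, 6] / 3 = [2, 1, 2].
Expanding [3, -2] (x) [1, 2, -3] (x) [2, 1, 2] reproduces all 18 entries of T, so T = [3, -2] (x) [1, 2, -3] (x) [2, 1, 2] and rank(T) ≤ 1.
These bounds meet, so rank(T) = 1.
Check entry T[1,1,2] = 3: (3)·(1)·(1) = 3.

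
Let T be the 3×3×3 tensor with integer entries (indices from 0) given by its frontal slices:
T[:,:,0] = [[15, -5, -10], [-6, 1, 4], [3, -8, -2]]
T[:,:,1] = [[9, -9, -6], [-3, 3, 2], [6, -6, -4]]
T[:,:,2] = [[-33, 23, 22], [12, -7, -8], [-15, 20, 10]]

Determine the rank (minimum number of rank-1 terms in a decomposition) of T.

Lower bound: the mode-2 unfolding of T (rows indexed by j, columns by (i,k) = (0,0), (0,1), (0,2), (1,0), (1,1), (1,2), (2,0), (2,1), (2,2)) is [[15, 9, -33, -6, -3, 12, 3, 6, -15], [-5, -9, 23, 1, 3, -7, -8, -6, 20], [-10, -6, 22, 4, 2, -8, -2, -4, 10]].
There the 2×2 minor on rows j ∈ {0, 1}, columns (i,k) ∈ {(0,0), (0,1)} is det [[15, 9], [-5, -9]] = -90 ≠ 0, so this unfolding has rank ≥ 2; CP rank is at least every unfolding rank, so rank(T) ≥ 2. (This is only a lower bound: in general the CP rank may exceed every unfolding rank, so we still need to exhibit 2 rank-1 terms summing to T.)
Upper bound — finding two terms. Write S_k = T[:,:,k] for the frontal slices: S₀ = [[15, -5, -10], [-6, 1, 4], [3, -8, -2]], S₁ = [[9, -9, -6], [-3, 3, 2], [6, -6, -4]], S₂ = [[-33, 23, 22], [12, -7, -8], [-15, 20, 10]].
If T = a₁ ⊗ b₁ ⊗ c₁ + a₂ ⊗ b₂ ⊗ c₂ then each S_k = c₁[k]·a₁b₁ᵀ + c₂[k]·a₂b₂ᵀ. S₀ and S₁ are linearly independent, so a₁b₁ᵀ and a₂b₂ᵀ must span the same plane of matrices: they are the rank-1 matrices of the form x·S₀ + y·S₁.
The 2×2 minor of x·S₀ + y·S₁ on rows {0,1}, columns {0,1} is −15·x² − 15·xy = (-15)·(x + y)(x), vanishing at (x:y) = (1:-1) and (0:1).
M₁ = S₀ − S₁ = [[6, 4, -4], [-3, -2, 2], [-3, -2, 2]] = [2, -1, -1][3, 2, -2]ᵀ and M₂ = S₁ = [[9, -9, -6], [-3, 3, 2], [6, -6, -4]] = [3, -1, 2][3, -3, -2]ᵀ, so take a₁ = [2, -1, -1], b₁ = [3, 2, -2], a₂ = [3, -1, 2], b₂ = [3, -3, -2].
Each slice is an integer combination of E₁ = a₁b₁ᵀ and E₂ = a₂b₂ᵀ: S₀ = E₁ + E₂, S₁ = E₂, S₂ = −E₁ − 3·E₂; reading off coefficients, c₁ = [1, 0, -1] and c₂ = [1, 1, -3].
Hence T = [2, -1, -1] ⊗ [3, 2, -2] ⊗ [1, 0, -1] + [3, -1, 2] ⊗ [3, -3, -2] ⊗ [1, 1, -3], so rank(T) ≤ 2.
These bounds meet, so rank(T) = 2.

2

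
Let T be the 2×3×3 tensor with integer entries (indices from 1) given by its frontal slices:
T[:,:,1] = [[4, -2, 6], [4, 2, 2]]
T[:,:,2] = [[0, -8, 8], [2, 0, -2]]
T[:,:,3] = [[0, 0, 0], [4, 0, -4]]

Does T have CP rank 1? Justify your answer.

No

The mode-3 unfolding of T (rows indexed by k, columns by (i,j) = (1,1), (1,2), (1,3), (2,1), (2,2), (2,3)) is [[4, -2, 6, 4, 2, 2], [0, -8, 8, 2, 0, -2], [0, 0, 0, 4, 0, -4]].
There the 3×3 minor on rows k ∈ {1, 2, 3}, columns (i,j) ∈ {(1,1), (1,2), (2,1)} is det [[4, -2, 4], [0, -8, 2], [0, 0, 4]] = -128 ≠ 0, so this unfolding has rank ≥ 3; CP rank is at least every unfolding rank, so rank(T) ≥ 3.
In particular rank(T) ≥ 3 > 1, so T is not rank-1.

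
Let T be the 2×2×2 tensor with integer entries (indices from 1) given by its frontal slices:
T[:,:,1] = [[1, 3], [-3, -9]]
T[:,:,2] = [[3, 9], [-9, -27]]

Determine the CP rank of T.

1

Lower bound: T ≠ 0 (e.g. T[1,1,1] = 1), so rank(T) ≥ 1.
Upper bound: if T = a ⊗ b ⊗ c then every fibre of T is a multiple of the corresponding factor, so read the factors off the fibres through the nonzero entry T[1,1,1] = 1.
The mode-1 fibre T[:,1,1] = [1, -3] gives a = (1, -3) (primitive direction); the mode-2 fibre T[1,:,1] = [1, 3] gives b = (1, 3); then c[k] = T[1,1,k] / (a[1]·b[1]) = [1, 3] / 1 = (1, 3).
Expanding (1, -3) ⊗ (1, 3) ⊗ (1, 3) reproduces all 8 entries of T, so T = (1, -3) ⊗ (1, 3) ⊗ (1, 3) and rank(T) ≤ 1.
These bounds meet, so rank(T) = 1.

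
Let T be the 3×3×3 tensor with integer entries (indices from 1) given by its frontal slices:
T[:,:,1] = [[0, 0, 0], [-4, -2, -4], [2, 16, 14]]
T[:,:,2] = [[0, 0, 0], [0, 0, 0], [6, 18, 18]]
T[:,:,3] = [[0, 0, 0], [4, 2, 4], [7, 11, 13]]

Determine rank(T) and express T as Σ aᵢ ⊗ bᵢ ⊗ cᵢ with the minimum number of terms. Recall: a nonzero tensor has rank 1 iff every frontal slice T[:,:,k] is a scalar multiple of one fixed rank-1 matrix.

rank(T) = 2

Lower bound: the mode-2 unfolding of T (rows indexed by j, columns by (i,k) = (1,1), (1,2), (1,3), (2,1), (2,2), (2,3), (3,1), (3,2), (3,3)) is [[0, 0, 0, -4, 0, 4, 2, 6, 7], [0, 0, 0, -2, 0, 2, 16, 18, 11], [0, 0, 0, -4, 0, 4, 14, 18, 13]].
There the 2×2 minor on rows j ∈ {1, 2}, columns (i,k) ∈ {(2,1), (3,1)} is det [[-4, 2], [-2, 16]] = -60 ≠ 0, so this unfolding has rank ≥ 2; CP rank is at least every unfolding rank, so rank(T) ≥ 2. (Unfolding ranks only ever bound the CP rank from below — rank(T) can be strictly larger than all of them — so the matching upper bound has to come from an explicit 2-term decomposition.)
Upper bound — finding two terms. Write S_k = T[:,:,k] for the frontal slices: S₁ = [[0, 0, 0], [-4, -2, -4], [2, 16, 14]], S₂ = [[0, 0, 0], [0, 0, 0], [6, 18, 18]], S₃ = [[0, 0, 0], [4, 2, 4], [7, 11, 13]].
If T = a₁ ⊗ b₁ ⊗ c₁ + a₂ ⊗ b₂ ⊗ c₂ then each S_k = c₁[k]·a₁b₁ᵀ + c₂[k]·a₂b₂ᵀ. S₁ and S₂ are linearly independent, so a₁b₁ᵀ and a₂b₂ᵀ must span the same plane of matrices: they are the rank-1 matrices of the form x·S₁ + y·S₂.
The 2×2 minor of x·S₁ + y·S₂ on rows {2,3}, columns {1,2} is −60·x² − 60·xy = (-60)·(x + y)(x), vanishing at (x:y) = (1:-1) and (0:1).
M₁ = S₁ − S₂ = [[0, 0, 0], [-4, -2, -4], [-4, -2, -4]] = (-2)·[0, 1, 1][2, 1, 2]ᵀ and M₂ = S₂ = [[0, 0, 0], [0, 0, 0], [6, 18, 18]] = 6·[0, 0, 1][1, 3, 3]ᵀ, so take a₁ = [0, 1, 1], b₁ = [2, 1, 2], a₂ = [0, 0, 1], b₂ = [1, 3, 3].
Each slice is an integer combination of E₁ = a₁b₁ᵀ and E₂ = a₂b₂ᵀ: S₁ = −2·E₁ + 6·E₂, S₂ = 6·E₂, S₃ = 2·E₁ + 3·E₂; reading off coefficients, c₁ = [-2, 0, 2] and c₂ = [6, 6, 3].
Hence T = [0, 1, 1] ⊗ [2, 1, 2] ⊗ [-2, 0, 2] + [0, 0, 1] ⊗ [1, 3, 3] ⊗ [6, 6, 3], so rank(T) ≤ 2.
These bounds meet, so rank(T) = 2.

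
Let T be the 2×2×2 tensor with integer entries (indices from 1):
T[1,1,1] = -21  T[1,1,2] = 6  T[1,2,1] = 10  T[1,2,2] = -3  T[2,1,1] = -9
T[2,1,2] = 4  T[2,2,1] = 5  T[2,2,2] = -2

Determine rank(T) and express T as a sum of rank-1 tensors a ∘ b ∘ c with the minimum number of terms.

Lower bound: the mode-2 unfolding of T (rows indexed by j, columns by (i,k) = (1,1), (1,2), (2,1), (2,2)) is [[-21, 6, -9, 4], [10, -3, 5, -2]].
There the 2×2 minor on rows j ∈ {1, 2}, columns (i,k) ∈ {(1,1), (1,2)} is det [[-21, 6], [10, -3]] = 3 ≠ 0, so this unfolding has rank ≥ 2; CP rank is at least every unfolding rank, so rank(T) ≥ 2. (Flattening ranks never certify an upper bound on CP rank; for that we must actually write T with 2 rank-1 terms.)
Upper bound — finding two terms. Write S_k = T[:,:,k] for the frontal slices: S₁ = [[-21, 10], [-9, 5]], S₂ = [[6, -3], [4, -2]].
If T = a₁ ∘ b₁ ∘ c₁ + a₂ ∘ b₂ ∘ c₂ then each S_k = c₁[k]·a₁b₁ᵀ + c₂[k]·a₂b₂ᵀ. S₁ and S₂ are linearly independent, so a₁b₁ᵀ and a₂b₂ᵀ must span the same plane of matrices: they are the rank-1 matrices of the form x·S₁ + y·S₂.
det(x·S₁ + y·S₂) is −15·x² + 5·xy = (-5)·(3·x − y)(x), vanishing at (x:y) = (1:3) and (0:1).
M₁ = S₁ + 3·S₂ = [[-3, 1], [3, -1]] = −[1, -1][3, -1]ᵀ and M₂ = S₂ = [[6, -3], [4, -2]] = [3, 2][2, -1]ᵀ, so take a₁ = [1, -1], b₁ = [3, -1], a₂ = [3, 2], b₂ = [2, -1].
Each slice is an integer combination of E₁ = a₁b₁ᵀ and E₂ = a₂b₂ᵀ: S₁ = −E₁ − 3·E₂, S₂ = E₂; reading off coefficients, c₁ = [-1, 0] and c₂ = [-3, 1].
Hence T = [1, -1] ∘ [3, -1] ∘ [-1, 0] + [3, 2] ∘ [2, -1] ∘ [-3, 1], so rank(T) ≤ 2.
These bounds meet, so rank(T) = 2.
Check entry T[1,2,2] = -3: (1)·(-1)·(0) + (3)·(-1)·(1) = -3.

rank(T) = 2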